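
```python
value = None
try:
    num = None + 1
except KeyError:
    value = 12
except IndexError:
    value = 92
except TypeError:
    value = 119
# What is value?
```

Step-by-step execution trace:
1. `num = None + 1` raises TypeError.
2. `except KeyError` does not match TypeError; skipped.
3. `except IndexError` does not match TypeError; skipped.
4. `except TypeError` matches → value = 119.
Result: 119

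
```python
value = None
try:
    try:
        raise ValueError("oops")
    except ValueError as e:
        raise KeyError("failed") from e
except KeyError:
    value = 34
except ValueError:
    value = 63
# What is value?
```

Step-by-step execution trace:
1. Inner try raises ValueError; inner `except ValueError as e` catches it.
2. `raise KeyError(...) from e` raises KeyError (ValueError is attached as __cause__, but only KeyError is active).
3. Outer `except KeyError` matches → value = 34.
4. `except ValueError` is not reached.
Result: 34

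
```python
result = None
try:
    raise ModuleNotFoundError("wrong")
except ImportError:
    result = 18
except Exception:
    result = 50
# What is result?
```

Step-by-step execution trace:
1. `raise ModuleNotFoundError(...)` raises ModuleNotFoundError.
2. `except ImportError` matches (ModuleNotFoundError is a subclass of ImportError) → result = 18.
3. `except Exception` is not reached.
Result: 18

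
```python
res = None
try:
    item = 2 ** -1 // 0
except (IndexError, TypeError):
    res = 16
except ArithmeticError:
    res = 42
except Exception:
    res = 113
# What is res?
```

Step-by-step execution trace:
1. `item = 2 ** -1 // 0` raises ZeroDivisionError.
2. `except (IndexError, TypeError)` does not match ZeroDivisionError; skipped.
3. `except ArithmeticError` matches (ZeroDivisionError is a subclass of ArithmeticError) → res = 42.
4. `except Exception` is not reached.
Result: 42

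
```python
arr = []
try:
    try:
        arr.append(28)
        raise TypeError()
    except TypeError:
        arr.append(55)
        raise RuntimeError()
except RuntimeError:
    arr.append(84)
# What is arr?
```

Step-by-step execution trace:
1. Inner try: `arr.append(28)` → arr = [28].
2. `raise TypeError()` raises TypeError.
3. Inner `except TypeError` matches → `arr.append(55)` → arr = [28, 55].
4. `raise RuntimeError()` raises RuntimeError; propagates to outer try.
5. Outer `except RuntimeError` matches → `arr.append(84)` → arr = [28, 55, 84].
Result: [28, 55, 84]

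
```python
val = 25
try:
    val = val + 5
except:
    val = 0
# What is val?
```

Step-by-step execution trace:
1. val starts at 25.
2. try: `val = val + 5` → val = 30. No exception raised.
3. `except` is skipped.
Result: 30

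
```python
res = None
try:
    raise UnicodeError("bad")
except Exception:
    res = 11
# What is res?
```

Step-by-step execution trace:
1. `raise UnicodeError(...)` raises UnicodeError.
2. `except Exception` matches (UnicodeError is a subclass of Exception) → res = 11.
Result: 11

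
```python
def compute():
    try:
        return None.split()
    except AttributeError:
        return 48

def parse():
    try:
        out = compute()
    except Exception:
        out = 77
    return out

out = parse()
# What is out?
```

Step-by-step execution trace:
1. `parse()` calls `compute()`.
2. In compute: `None.split()` raises AttributeError; `except AttributeError` catches it → returns 48.
3. In parse: `out = compute()` → out = 48. No exception reaches parse.
4. `except Exception` is skipped; parse returns 48.
5. out = 48.
Result: 48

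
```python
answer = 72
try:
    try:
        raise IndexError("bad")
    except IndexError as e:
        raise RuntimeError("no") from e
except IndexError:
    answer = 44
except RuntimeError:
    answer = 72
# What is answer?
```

Step-by-step execution trace:
1. Inner try raises IndexError; inner `except IndexError as e` catches it.
2. `raise RuntimeError(...) from e` raises RuntimeError (IndexError is attached as __cause__, but only RuntimeError is active).
3. Outer `except IndexError` does not match RuntimeError; skipped.
4. Outer `except RuntimeError` matches → answer = 72.
Result: 72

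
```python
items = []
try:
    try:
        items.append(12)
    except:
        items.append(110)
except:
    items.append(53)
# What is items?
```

Step-by-step execution trace:
1. Inner try: `items.append(12)` → items = [12]. No exception raised.
2. Inner `except` is skipped.
3. Inner try completes normally; outer `except` is skipped.
Result: [12]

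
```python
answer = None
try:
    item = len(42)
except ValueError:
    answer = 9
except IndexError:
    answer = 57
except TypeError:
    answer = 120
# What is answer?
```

Step-by-step execution trace:
1. `item = len(42)` raises TypeError.
2. `except ValueError` does not match TypeError; skipped.
3. `except IndexError` does not match TypeError; skipped.
4. `except TypeError` matches → answer = 120.
Result: 120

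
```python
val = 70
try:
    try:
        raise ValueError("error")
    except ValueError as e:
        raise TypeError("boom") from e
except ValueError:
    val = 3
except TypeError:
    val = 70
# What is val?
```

Step-by-step execution trace:
1. Inner try raises ValueError; inner `except ValueError as e` catches it.
2. `raise TypeError(...) from e` raises TypeError (ValueError is attached as __cause__, but only TypeError is active).
3. Outer `except ValueError` does not match TypeError; skipped.
4. Outer `except TypeError` matches → val = 70.
Result: 70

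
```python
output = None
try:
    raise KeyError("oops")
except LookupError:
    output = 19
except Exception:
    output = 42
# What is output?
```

Step-by-step execution trace:
1. `raise KeyError(...)` raises KeyError.
2. `except LookupError` matches (KeyError is a subclass of LookupError) → output = 19.
3. `except Exception` is not reached.
Result: 19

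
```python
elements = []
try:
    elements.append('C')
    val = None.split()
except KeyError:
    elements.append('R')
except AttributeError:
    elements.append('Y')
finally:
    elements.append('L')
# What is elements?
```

Step-by-step execution trace:
1. try: `elements.append('C')` → elements = ['C'].
2. `val = None.split()` raises AttributeError.
3. `except KeyError` does not match AttributeError; skipped.
4. `except AttributeError` matches → `elements.append('Y')` → elements = ['C', 'Y'].
5. finally always runs: `elements.append('L')` → elements = ['C', 'Y', 'L'].
Result: ['C', 'Y', 'L']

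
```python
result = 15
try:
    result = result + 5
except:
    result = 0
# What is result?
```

Step-by-step execution trace:
1. result starts at 15.
2. try: `result = result + 5` → result = 20. No exception raised.
3. `except` is skipped.
Result: 20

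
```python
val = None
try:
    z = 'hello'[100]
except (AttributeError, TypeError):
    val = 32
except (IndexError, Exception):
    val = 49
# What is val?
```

Step-by-step execution trace:
1. `z = 'hello'[100]` raises IndexError.
2. `except (AttributeError, TypeError)` does not match IndexError; skipped.
3. `except (IndexError, Exception)` matches (IndexError is in the tuple) → val = 49.
Result: 49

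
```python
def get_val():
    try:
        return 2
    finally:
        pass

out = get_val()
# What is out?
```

Step-by-step execution trace:
1. `get_val()` enters try: `return 2` sets pending return value 2.
2. Before returning, `finally: pass` runs (no effect).
3. get_val() returns 2 → out = 2.
Result: 2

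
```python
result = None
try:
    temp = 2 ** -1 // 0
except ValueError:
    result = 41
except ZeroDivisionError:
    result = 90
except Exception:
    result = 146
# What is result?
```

Step-by-step execution trace:
1. `temp = 2 ** -1 // 0` raises ZeroDivisionError.
2. `except ValueError` does not match ZeroDivisionError; skipped.
3. `except ZeroDivisionError` matches → result = 90.
4. Remaining except clauses are skipped.
Result: 90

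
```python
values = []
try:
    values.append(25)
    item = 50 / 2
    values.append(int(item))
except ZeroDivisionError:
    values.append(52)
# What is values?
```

Step-by-step execution trace:
1. try: `values.append(25)` → values = [25].
2. `item = 50 / 2` → item = 25.0. No exception raised.
3. `values.append(int(item))` → values = [25, 25].
4. `except ZeroDivisionError` is skipped (no exception was raised).
Result: [25, 25]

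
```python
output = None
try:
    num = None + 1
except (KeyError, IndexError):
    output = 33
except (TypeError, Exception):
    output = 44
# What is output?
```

Step-by-step execution trace:
1. `num = None + 1` raises TypeError.
2. `except (KeyError, IndexError)` does not match TypeError; skipped.
3. `except (TypeError, Exception)` matches (TypeError is in the tuple) → output = 44.
Result: 44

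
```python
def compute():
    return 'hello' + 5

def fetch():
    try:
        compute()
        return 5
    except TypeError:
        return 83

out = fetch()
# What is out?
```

Step-by-step execution trace:
1. `fetch()` calls `compute()`.
2. `compute()` evaluates `'hello' + 5`, which raises TypeError; it propagates to the caller.
3. `return 5` is not reached.
4. `except TypeError` in fetch matches → returns 83.
5. out = 83.
Result: 83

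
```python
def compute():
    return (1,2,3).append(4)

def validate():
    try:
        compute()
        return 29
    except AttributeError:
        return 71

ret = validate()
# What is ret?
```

Step-by-step execution trace:
1. `validate()` calls `compute()`.
2. `compute()` evaluates `(1,2,3).append(4)`, which raises AttributeError; it propagates to the caller.
3. `return 29` is not reached.
4. `except AttributeError` in validate matches → returns 71.
5. ret = 71.
Result: 71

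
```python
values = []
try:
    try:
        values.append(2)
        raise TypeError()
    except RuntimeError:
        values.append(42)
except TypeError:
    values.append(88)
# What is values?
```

Step-by-step execution trace:
1. Inner try: `values.append(2)` → values = [2].
2. `raise TypeError()` raises TypeError.
3. Inner `except RuntimeError` does not match TypeError; exception propagates to outer try.
4. Outer `except TypeError` matches → `values.append(88)` → values = [2, 88].
Result: [2, 88]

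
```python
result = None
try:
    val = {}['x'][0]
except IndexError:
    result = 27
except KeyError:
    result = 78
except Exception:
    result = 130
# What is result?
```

Step-by-step execution trace:
1. `val = {}['x'][0]` raises KeyError.
2. `except IndexError` does not match KeyError; skipped.
3. `except KeyError` matches → result = 78.
4. Remaining except clauses are skipped.
Result: 78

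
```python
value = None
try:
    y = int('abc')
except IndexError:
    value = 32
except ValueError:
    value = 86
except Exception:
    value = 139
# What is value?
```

Step-by-step execution trace:
1. `y = int('abc')` raises ValueError.
2. `except IndexError` does not match ValueError; skipped.
3. `except ValueError` matches → value = 86.
4. Remaining except clauses are skipped.
Result: 86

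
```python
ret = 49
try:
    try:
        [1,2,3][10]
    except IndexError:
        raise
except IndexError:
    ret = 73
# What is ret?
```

Step-by-step execution trace:
1. Inner try: `[1,2,3][10]` raises IndexError.
2. Inner `except IndexError` matches; bare `raise` re-raises the same IndexError.
3. Outer `except IndexError` matches → ret = 73.
Result: 73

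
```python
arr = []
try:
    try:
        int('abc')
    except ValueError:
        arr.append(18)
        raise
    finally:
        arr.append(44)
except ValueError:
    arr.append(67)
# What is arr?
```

Step-by-step execution trace:
1. Inner try: `int('abc')` raises ValueError.
2. Inner `except ValueError` matches → `arr.append(18)` → arr = [18].
3. bare `raise` re-raises ValueError.
4. Inner `finally` runs during unwinding: `arr.append(44)` → arr = [18, 44].
5. Outer `except ValueError` matches → `arr.append(67)` → arr = [18, 44, 67].
Result: [18, 44, 67]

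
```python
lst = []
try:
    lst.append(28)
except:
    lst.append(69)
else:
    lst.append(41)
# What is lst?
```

Step-by-step execution trace:
1. try: `lst.append(28)` → lst = [28]. No exception raised.
2. `except` is skipped.
3. `else` runs (try completed without exception): `lst.append(41)` → lst = [28, 41].
Result: [28, 41]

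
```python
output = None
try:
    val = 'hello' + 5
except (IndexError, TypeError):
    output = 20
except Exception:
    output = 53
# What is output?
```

Step-by-step execution trace:
1. `val = 'hello' + 5` raises TypeError.
2. `except (IndexError, TypeError)` matches (TypeError is in the tuple) → output = 20.
3. `except Exception` is not reached.
Result: 20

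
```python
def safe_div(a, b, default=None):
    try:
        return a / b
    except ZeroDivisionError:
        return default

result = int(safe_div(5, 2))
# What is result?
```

Step-by-step execution trace:
1. `safe_div(5, 2)` enters try: `return 5 / 2` → returns 2.5. No exception raised.
2. `except ZeroDivisionError` is skipped.
3. `int(2.5)` → 2 → result = 2.
Result: 2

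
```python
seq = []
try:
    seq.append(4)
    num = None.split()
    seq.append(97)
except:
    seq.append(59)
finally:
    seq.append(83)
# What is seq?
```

Step-by-step execution trace:
1. try: `seq.append(4)` → seq = [4].
2. `num = None.split()` raises AttributeError; `seq.append(97)` is not reached.
3. bare `except` matches → `seq.append(59)` → seq = [4, 59].
4. finally always runs: `seq.append(83)` → seq = [4, 59, 83].
Result: [4, 59, 83]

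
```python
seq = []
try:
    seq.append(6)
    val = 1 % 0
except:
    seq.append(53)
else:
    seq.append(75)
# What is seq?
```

Step-by-step execution trace:
1. try: `seq.append(6)` → seq = [6].
2. `val = 1 % 0` raises ZeroDivisionError.
3. bare `except` matches → `seq.append(53)` → seq = [6, 53].
4. `else` is skipped (an exception was raised).
Result: [6, 53]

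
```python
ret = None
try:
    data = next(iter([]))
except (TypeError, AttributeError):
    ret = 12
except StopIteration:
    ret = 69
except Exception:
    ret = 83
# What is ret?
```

Step-by-step execution trace:
1. `data = next(iter([]))` raises StopIteration.
2. `except (TypeError, AttributeError)` does not match StopIteration; skipped.
3. `except StopIteration` matches (exact type match) → ret = 69.
4. `except Exception` is not reached.
Result: 69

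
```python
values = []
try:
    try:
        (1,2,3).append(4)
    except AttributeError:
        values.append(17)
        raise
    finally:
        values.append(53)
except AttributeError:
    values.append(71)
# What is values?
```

Step-by-step execution trace:
1. Inner try: `(1,2,3).append(4)` raises AttributeError.
2. Inner `except AttributeError` matches → `values.append(17)` → values = [17].
3. bare `raise` re-raises AttributeError.
4. Inner `finally` runs during unwinding: `values.append(53)` → values = [17, 53].
5. Outer `except AttributeError` matches → `values.append(71)` → values = [17, 53, 71].
Result: [17, 53, 71]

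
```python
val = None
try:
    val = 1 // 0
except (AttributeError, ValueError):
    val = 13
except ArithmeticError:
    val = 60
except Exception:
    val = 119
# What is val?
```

Step-by-step execution trace:
1. `val = 1 // 0` raises ZeroDivisionError.
2. `except (AttributeError, ValueError)` does not match ZeroDivisionError; skipped.
3. `except ArithmeticError` matches (ZeroDivisionError is a subclass of ArithmeticError) → val = 60.
4. `except Exception` is not reached.
Result: 60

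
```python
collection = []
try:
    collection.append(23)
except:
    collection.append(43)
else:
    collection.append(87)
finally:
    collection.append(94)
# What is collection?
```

Step-by-step execution trace:
1. try: `collection.append(23)` → collection = [23]. No exception raised.
2. `except` is skipped.
3. `else` runs: `collection.append(87)` → collection = [23, 87].
4. `finally` always runs: `collection.append(94)` → collection = [23, 87, 94].
Result: [23, 87, 94]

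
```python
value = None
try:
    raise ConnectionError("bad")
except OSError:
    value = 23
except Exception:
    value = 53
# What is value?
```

Step-by-step execution trace:
1. `raise ConnectionError(...)` raises ConnectionError.
2. `except OSError` matches (ConnectionError is a subclass of OSError) → value = 23.
3. `except Exception` is not reached.
Result: 23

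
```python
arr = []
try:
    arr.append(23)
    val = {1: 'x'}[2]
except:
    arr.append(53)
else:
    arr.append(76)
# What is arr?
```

Step-by-step execution trace:
1. try: `arr.append(23)` → arr = [23].
2. `val = {1: 'x'}[2]` raises KeyError.
3. bare `except` matches → `arr.append(53)` → arr = [23, 53].
4. `else` is skipped (an exception was raised).
Result: [23, 53]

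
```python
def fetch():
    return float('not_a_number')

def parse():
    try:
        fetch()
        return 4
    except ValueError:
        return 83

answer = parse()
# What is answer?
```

Step-by-step execution trace:
1. `parse()` calls `fetch()`.
2. `fetch()` evaluates `float('not_a_number')`, which raises ValueError; it propagates to the caller.
3. `return 4` is not reached.
4. `except ValueError` in parse matches → returns 83.
5. answer = 83.
Result: 83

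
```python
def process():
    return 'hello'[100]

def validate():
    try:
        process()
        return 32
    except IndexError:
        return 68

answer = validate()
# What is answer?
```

Step-by-step execution trace:
1. `validate()` calls `process()`.
2. `process()` evaluates `'hello'[100]`, which raises IndexError; it propagates to the caller.
3. `return 32` is not reached.
4. `except IndexError` in validate matches → returns 68.
5. answer = 68.
Result: 68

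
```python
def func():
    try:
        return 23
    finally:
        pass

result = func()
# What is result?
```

Step-by-step execution trace:
1. `func()` enters try: `return 23` sets pending return value 23.
2. Before returning, `finally: pass` runs (no effect).
3. func() returns 23 → result = 23.
Result: 23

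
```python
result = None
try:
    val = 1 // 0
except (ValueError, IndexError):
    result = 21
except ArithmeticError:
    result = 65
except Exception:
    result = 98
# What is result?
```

Step-by-step execution trace:
1. `val = 1 // 0` raises ZeroDivisionError.
2. `except (ValueError, IndexError)` does not match ZeroDivisionError; skipped.
3. `except ArithmeticError` matches (ZeroDivisionError is a subclass of ArithmeticError) → result = 65.
4. `except Exception` is not reached.
Result: 65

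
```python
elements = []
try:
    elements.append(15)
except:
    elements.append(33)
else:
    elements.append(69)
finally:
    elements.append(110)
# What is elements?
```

Step-by-step execution trace:
1. try: `elements.append(15)` → elements = [15]. No exception raised.
2. `except` is skipped.
3. `else` runs: `elements.append(69)` → elements = [15, 69].
4. `finally` always runs: `elements.append(110)` → elements = [15, 69, 110].
Result: [15, 69, 110]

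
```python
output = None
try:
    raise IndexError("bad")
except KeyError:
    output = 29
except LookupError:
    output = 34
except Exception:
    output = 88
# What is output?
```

Step-by-step execution trace:
1. `raise IndexError(...)` raises IndexError.
2. `except KeyError` does not match (IndexError is not a subclass of KeyError); skipped.
3. `except LookupError` matches (IndexError is a subclass of LookupError) → output = 34.
4. `except Exception` is not reached.
Result: 34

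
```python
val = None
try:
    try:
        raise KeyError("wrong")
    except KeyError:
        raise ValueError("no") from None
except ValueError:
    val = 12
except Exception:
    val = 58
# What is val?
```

Step-by-step execution trace:
1. Inner try raises KeyError; inner `except KeyError` catches it.
2. `raise ValueError(...) from None` raises ValueError (from None suppresses __context__, but the active exception is still ValueError).
3. Outer `except ValueError` matches → val = 12.
4. `except Exception` is not reached.
Result: 12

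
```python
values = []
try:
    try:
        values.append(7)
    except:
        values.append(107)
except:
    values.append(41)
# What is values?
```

Step-by-step execution trace:
1. Inner try: `values.append(7)` → values = [7]. No exception raised.
2. Inner `except` is skipped.
3. Inner try completes normally; outer `except` is skipped.
Result: [7]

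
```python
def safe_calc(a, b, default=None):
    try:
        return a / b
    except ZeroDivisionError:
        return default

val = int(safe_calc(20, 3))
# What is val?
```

Step-by-step execution trace:
1. `safe_calc(20, 3)` enters try: `return 20 / 3` → returns 6.666666666666667. No exception raised.
2. `except ZeroDivisionError` is skipped.
3. `int(6.666666666666667)` → 6 → val = 6.
Result: 6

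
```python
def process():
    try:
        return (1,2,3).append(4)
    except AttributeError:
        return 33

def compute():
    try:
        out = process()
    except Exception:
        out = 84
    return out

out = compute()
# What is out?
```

Step-by-step execution trace:
1. `compute()` calls `process()`.
2. In process: `(1,2,3).append(4)` raises AttributeError; `except AttributeError` catches it → returns 33.
3. In compute: `out = process()` → out = 33. No exception reaches compute.
4. `except Exception` is skipped; compute returns 33.
5. out = 33.
Result: 33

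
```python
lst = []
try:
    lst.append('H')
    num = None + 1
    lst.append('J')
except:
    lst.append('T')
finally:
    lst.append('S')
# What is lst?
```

Step-by-step execution trace:
1. try: `lst.append('H')` → lst = ['H'].
2. `num = None + 1` raises TypeError; `lst.append('J')` is not reached.
3. bare `except` matches → `lst.append('T')` → lst = ['H', 'T'].
4. finally always runs: `lst.append('S')` → lst = ['H', 'T', 'S'].
Result: ['H', 'T', 'S']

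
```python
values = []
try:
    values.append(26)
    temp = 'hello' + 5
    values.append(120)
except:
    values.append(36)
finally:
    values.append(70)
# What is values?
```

Step-by-step execution trace:
1. try: `values.append(26)` → values = [26].
2. `temp = 'hello' + 5` raises TypeError; `values.append(120)` is not reached.
3. bare `except` matches → `values.append(36)` → values = [26, 36].
4. finally always runs: `values.append(70)` → values = [26, 36, 70].
Result: [26, 36, 70]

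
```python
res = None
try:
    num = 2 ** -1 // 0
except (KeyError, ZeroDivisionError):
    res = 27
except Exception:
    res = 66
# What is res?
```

Step-by-step execution trace:
1. `num = 2 ** -1 // 0` raises ZeroDivisionError.
2. `except (KeyError, ZeroDivisionError)` matches (ZeroDivisionError is in the tuple) → res = 27.
3. `except Exception` is not reached.
Result: 27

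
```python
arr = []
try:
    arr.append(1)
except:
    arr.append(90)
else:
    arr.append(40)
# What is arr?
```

Step-by-step execution trace:
1. try: `arr.append(1)` → arr = [1]. No exception raised.
2. `except` is skipped.
3. `else` runs (try completed without exception): `arr.append(40)` → arr = [1, 40].
Result: [1, 40]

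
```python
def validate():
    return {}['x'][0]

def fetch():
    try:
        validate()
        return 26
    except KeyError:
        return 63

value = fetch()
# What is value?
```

Step-by-step execution trace:
1. `fetch()` calls `validate()`.
2. `validate()` evaluates `{}['x'][0]`, which raises KeyError; it propagates to the caller.
3. `return 26` is not reached.
4. `except KeyError` in fetch matches → returns 63.
5. value = 63.
Result: 63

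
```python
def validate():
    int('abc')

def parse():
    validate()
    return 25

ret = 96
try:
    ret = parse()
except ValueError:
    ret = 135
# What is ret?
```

Step-by-step execution trace:
1. ret starts at 96.
2. try: `parse()` calls `validate()`.
3. `validate()` evaluates `int('abc')`, which raises ValueError; it propagates through parse (uncaught).
4. `return 25` in parse is not reached; the assignment to ret does not complete.
5. `except ValueError` matches → ret = 135.
Result: 135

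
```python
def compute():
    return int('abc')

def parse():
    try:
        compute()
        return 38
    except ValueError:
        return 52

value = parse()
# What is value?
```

Step-by-step execution trace:
1. `parse()` calls `compute()`.
2. `compute()` evaluates `int('abc')`, which raises ValueError; it propagates to the caller.
3. `return 38` is not reached.
4. `except ValueError` in parse matches → returns 52.
5. value = 52.
Result: 52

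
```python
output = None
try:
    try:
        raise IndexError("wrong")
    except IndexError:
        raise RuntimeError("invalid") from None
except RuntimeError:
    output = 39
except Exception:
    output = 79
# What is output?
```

Step-by-step execution trace:
1. Inner try raises IndexError; inner `except IndexError` catches it.
2. `raise RuntimeError(...) from None` raises RuntimeError (from None suppresses __context__, but the active exception is still RuntimeError).
3. Outer `except RuntimeError` matches → output = 39.
4. `except Exception` is not reached.
Result: 39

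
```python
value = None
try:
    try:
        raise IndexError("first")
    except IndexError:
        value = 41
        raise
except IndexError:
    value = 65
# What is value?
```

Step-by-step execution trace:
1. Inner try: `raise IndexError("first")` raises IndexError.
2. Inner `except IndexError` matches → value = 41.
3. bare `raise` re-raises the same IndexError.
4. Outer `except IndexError` matches → value = 65.
Result: 65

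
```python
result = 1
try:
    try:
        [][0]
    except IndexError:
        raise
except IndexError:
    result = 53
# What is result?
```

Step-by-step execution trace:
1. Inner try: `[][0]` raises IndexError.
2. Inner `except IndexError` matches; bare `raise` re-raises the same IndexError.
3. Outer `except IndexError` matches → result = 53.
Result: 53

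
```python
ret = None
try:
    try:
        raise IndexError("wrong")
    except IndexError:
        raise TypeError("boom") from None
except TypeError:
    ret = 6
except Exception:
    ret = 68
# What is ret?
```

Step-by-step execution trace:
1. Inner try raises IndexError; inner `except IndexError` catches it.
2. `raise TypeError(...) from None` raises TypeError (from None suppresses __context__, but the active exception is still TypeError).
3. Outer `except TypeError` matches → ret = 6.
4. `except Exception` is not reached.
Result: 6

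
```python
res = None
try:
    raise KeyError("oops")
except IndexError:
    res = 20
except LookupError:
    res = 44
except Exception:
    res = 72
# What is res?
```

Step-by-step execution trace:
1. `raise KeyError(...)` raises KeyError.
2. `except IndexError` does not match (KeyError is not a subclass of IndexError); skipped.
3. `except LookupError` matches (KeyError is a subclass of LookupError) → res = 44.
4. `except Exception` is not reached.
Result: 44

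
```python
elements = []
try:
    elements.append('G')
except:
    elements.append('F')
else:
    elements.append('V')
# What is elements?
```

Step-by-step execution trace:
1. try: `elements.append('G')` → elements = ['G']. No exception raised.
2. `except` is skipped.
3. `else` runs (try completed without exception): `elements.append('V')` → elements = ['G', 'V'].
Result: ['G', 'V']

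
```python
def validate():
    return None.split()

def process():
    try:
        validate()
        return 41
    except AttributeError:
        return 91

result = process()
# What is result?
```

Step-by-step execution trace:
1. `process()` calls `validate()`.
2. `validate()` evaluates `None.split()`, which raises AttributeError; it propagates to the caller.
3. `return 41` is not reached.
4. `except AttributeError` in process matches → returns 91.
5. result = 91.
Result: 91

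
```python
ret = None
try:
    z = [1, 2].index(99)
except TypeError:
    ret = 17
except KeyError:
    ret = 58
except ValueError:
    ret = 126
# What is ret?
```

Step-by-step execution trace:
1. `z = [1, 2].index(99)` raises ValueError.
2. `except TypeError` does not match ValueError; skipped.
3. `except KeyError` does not match ValueError; skipped.
4. `except ValueError` matches → ret = 126.
Result: 126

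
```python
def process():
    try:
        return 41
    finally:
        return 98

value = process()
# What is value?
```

Step-by-step execution trace:
1. `process()` enters try: `return 41` sets pending return value 41.
2. Before returning, `finally: return 98` runs and overrides the pending return.
3. process() returns 98 → value = 98.
Result: 98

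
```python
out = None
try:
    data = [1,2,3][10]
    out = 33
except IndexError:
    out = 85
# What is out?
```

Step-by-step execution trace:
1. `data = [1,2,3][10]` raises IndexError.
2. `out = 33` is not reached.
3. `except IndexError` matches → out = 85.
Result: 85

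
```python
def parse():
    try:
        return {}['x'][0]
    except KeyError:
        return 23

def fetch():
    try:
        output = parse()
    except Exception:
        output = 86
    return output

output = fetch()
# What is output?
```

Step-by-step execution trace:
1. `fetch()` calls `parse()`.
2. In parse: `{}['x'][0]` raises KeyError; `except KeyError` catches it → returns 23.
3. In fetch: `output = parse()` → output = 23. No exception reaches fetch.
4. `except Exception` is skipped; fetch returns 23.
5. output = 23.
Result: 23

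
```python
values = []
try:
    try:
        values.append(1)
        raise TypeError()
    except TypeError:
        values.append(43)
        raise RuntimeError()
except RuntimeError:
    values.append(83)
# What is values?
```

Step-by-step execution trace:
1. Inner try: `values.append(1)` → values = [1].
2. `raise TypeError()` raises TypeError.
3. Inner `except TypeError` matches → `values.append(43)` → values = [1, 43].
4. `raise RuntimeError()` raises RuntimeError; propagates to outer try.
5. Outer `except RuntimeError` matches → `values.append(83)` → values = [1, 43, 83].
Result: [1, 43, 83]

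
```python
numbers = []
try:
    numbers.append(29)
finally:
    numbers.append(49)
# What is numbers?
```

Step-by-step execution trace:
1. try: `numbers.append(29)` → numbers = [29].
2. The try body completes without raising.
3. finally always runs: `numbers.append(49)` → numbers = [29, 49].
Result: [29, 49]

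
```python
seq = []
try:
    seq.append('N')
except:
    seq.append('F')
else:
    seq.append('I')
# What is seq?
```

Step-by-step execution trace:
1. try: `seq.append('N')` → seq = ['N']. No exception raised.
2. `except` is skipped.
3. `else` runs (try completed without exception): `seq.append('I')` → seq = ['N', 'I'].
Result: ['N', 'I']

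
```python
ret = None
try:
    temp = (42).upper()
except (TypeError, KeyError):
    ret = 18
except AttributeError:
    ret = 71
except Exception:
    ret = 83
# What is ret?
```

Step-by-step execution trace:
1. `temp = (42).upper()` raises AttributeError.
2. `except (TypeError, KeyError)` does not match AttributeError; skipped.
3. `except AttributeError` matches (exact type match) → ret = 71.
4. `except Exception` is not reached.
Result: 71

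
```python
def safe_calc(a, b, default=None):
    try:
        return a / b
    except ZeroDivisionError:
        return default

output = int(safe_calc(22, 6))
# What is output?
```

Step-by-step execution trace:
1. `safe_calc(22, 6)` enters try: `return 22 / 6` → returns 3.6666666666666665. No exception raised.
2. `except ZeroDivisionError` is skipped.
3. `int(3.6666666666666665)` → 3 → output = 3.
Result: 3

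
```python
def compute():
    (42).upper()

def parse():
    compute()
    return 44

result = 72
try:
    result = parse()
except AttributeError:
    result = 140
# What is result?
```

Step-by-step execution trace:
1. result starts at 72.
2. try: `parse()` calls `compute()`.
3. `compute()` evaluates `(42).upper()`, which raises AttributeError; it propagates through parse (uncaught).
4. `return 44` in parse is not reached; the assignment to result does not complete.
5. `except AttributeError` matches → result = 140.
Result: 140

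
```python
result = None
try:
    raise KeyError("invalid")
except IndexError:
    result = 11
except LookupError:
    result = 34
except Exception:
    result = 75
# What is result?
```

Step-by-step execution trace:
1. `raise KeyError(...)` raises KeyError.
2. `except IndexError` does not match (KeyError is not a subclass of IndexError); skipped.
3. `except LookupError` matches (KeyError is a subclass of LookupError) → result = 34.
4. `except Exception` is not reached.
Result: 34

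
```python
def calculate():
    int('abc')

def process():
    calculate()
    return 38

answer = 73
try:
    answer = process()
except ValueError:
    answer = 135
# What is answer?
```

Step-by-step execution trace:
1. answer starts at 73.
2. try: `process()` calls `calculate()`.
3. `calculate()` evaluates `int('abc')`, which raises ValueError; it propagates through process (uncaught).
4. `return 38` in process is not reached; the assignment to answer does not complete.
5. `except ValueError` matches → answer = 135.
Result: 135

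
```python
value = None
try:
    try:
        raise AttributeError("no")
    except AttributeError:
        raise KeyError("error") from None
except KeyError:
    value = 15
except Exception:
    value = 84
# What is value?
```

Step-by-step execution trace:
1. Inner try raises AttributeError; inner `except AttributeError` catches it.
2. `raise KeyError(...) from None` raises KeyError (from None suppresses __context__, but the active exception is still KeyError).
3. Outer `except KeyError` matches → value = 15.
4. `except Exception` is not reached.
Result: 15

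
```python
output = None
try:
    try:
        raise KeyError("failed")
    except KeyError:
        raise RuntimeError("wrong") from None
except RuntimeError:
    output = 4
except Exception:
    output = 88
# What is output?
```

Step-by-step execution trace:
1. Inner try raises KeyError; inner `except KeyError` catches it.
2. `raise RuntimeError(...) from None` raises RuntimeError (from None suppresses __context__, but the active exception is still RuntimeError).
3. Outer `except RuntimeError` matches → output = 4.
4. `except Exception` is not reached.
Result: 4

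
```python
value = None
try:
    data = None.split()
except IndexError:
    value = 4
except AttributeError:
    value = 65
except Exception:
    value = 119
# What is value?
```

Step-by-step execution trace:
1. `data = None.split()` raises AttributeError.
2. `except IndexError` does not match AttributeError; skipped.
3. `except AttributeError` matches → value = 65.
4. Remaining except clauses are skipped.
Result: 65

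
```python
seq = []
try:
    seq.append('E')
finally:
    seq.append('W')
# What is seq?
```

Step-by-step execution trace:
1. try: `seq.append('E')` → seq = ['E'].
2. The try body completes without raising.
3. finally always runs: `seq.append('W')` → seq = ['E', 'W'].
Result: ['E', 'W']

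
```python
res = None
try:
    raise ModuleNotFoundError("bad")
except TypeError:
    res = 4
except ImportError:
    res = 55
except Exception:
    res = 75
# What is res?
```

Step-by-step execution trace:
1. `raise ModuleNotFoundError(...)` raises ModuleNotFoundError.
2. `except TypeError` does not match (ModuleNotFoundError is not a subclass of TypeError); skipped.
3. `except ImportError` matches (ModuleNotFoundError is a subclass of ImportError) → res = 55.
4. `except Exception` is not reached.
Result: 55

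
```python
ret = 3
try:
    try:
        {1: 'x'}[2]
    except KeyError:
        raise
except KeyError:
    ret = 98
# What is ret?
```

Step-by-step execution trace:
1. Inner try: `{1: 'x'}[2]` raises KeyError.
2. Inner `except KeyError` matches; bare `raise` re-raises the same KeyError.
3. Outer `except KeyError` matches → ret = 98.
Result: 98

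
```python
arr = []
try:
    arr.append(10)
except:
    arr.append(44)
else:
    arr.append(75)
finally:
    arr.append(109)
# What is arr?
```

Step-by-step execution trace:
1. try: `arr.append(10)` → arr = [10]. No exception raised.
2. `except` is skipped.
3. `else` runs: `arr.append(75)` → arr = [10, 75].
4. `finally` always runs: `arr.append(109)` → arr = [10, 75, 109].
Result: [10, 75, 109]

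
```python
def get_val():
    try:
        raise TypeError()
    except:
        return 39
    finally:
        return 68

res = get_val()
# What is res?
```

Step-by-step execution trace:
1. `get_val()` enters try: `raise TypeError()` raises TypeError.
2. bare `except` matches → `return 39` sets pending return value 39.
3. Before returning, `finally: return 68` runs and overrides the pending return.
4. get_val() returns 68 → res = 68.
Result: 68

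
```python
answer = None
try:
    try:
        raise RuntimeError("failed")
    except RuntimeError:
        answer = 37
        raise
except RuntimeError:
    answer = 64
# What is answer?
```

Step-by-step execution trace:
1. Inner try: `raise RuntimeError("failed")` raises RuntimeError.
2. Inner `except RuntimeError` matches → answer = 37.
3. bare `raise` re-raises the same RuntimeError.
4. Outer `except RuntimeError` matches → answer = 64.
Result: 64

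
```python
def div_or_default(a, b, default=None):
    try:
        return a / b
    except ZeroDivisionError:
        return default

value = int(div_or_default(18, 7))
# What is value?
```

Step-by-step execution trace:
1. `div_or_default(18, 7)` enters try: `return 18 / 7` → returns 2.5714285714285716. No exception raised.
2. `except ZeroDivisionError` is skipped.
3. `int(2.5714285714285716)` → 2 → value = 2.
Result: 2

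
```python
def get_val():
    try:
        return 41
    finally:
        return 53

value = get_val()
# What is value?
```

Step-by-step execution trace:
1. `get_val()` enters try: `return 41` sets pending return value 41.
2. Before returning, `finally: return 53` runs and overrides the pending return.
3. get_val() returns 53 → value = 53.
Result: 53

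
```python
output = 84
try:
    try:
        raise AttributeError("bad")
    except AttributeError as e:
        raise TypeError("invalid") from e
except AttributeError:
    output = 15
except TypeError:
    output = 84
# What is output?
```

Step-by-step execution trace:
1. Inner try raises AttributeError; inner `except AttributeError as e` catches it.
2. `raise TypeError(...) from e` raises TypeError (AttributeError is attached as __cause__, but only TypeError is active).
3. Outer `except AttributeError` does not match TypeError; skipped.
4. Outer `except TypeError` matches → output = 84.
Result: 84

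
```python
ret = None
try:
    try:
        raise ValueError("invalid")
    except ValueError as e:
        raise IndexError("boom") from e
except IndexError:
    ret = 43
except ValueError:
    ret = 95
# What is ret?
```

Step-by-step execution trace:
1. Inner try raises ValueError; inner `except ValueError as e` catches it.
2. `raise IndexError(...) from e` raises IndexError (ValueError is attached as __cause__, but only IndexError is active).
3. Outer `except IndexError` matches → ret = 43.
4. `except ValueError` is not reached.
Result: 43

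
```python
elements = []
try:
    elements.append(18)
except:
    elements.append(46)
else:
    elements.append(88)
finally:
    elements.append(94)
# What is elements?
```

Step-by-step execution trace:
1. try: `elements.append(18)` → elements = [18]. No exception raised.
2. `except` is skipped.
3. `else` runs: `elements.append(88)` → elements = [18, 88].
4. `finally` always runs: `elements.append(94)` → elements = [18, 88, 94].
Result: [18, 88, 94]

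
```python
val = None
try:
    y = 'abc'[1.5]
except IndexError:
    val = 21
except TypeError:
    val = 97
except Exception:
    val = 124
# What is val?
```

Step-by-step execution trace:
1. `y = 'abc'[1.5]` raises TypeError.
2. `except IndexError` does not match TypeError; skipped.
3. `except TypeError` matches → val = 97.
4. Remaining except clauses are skipped.
Result: 97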